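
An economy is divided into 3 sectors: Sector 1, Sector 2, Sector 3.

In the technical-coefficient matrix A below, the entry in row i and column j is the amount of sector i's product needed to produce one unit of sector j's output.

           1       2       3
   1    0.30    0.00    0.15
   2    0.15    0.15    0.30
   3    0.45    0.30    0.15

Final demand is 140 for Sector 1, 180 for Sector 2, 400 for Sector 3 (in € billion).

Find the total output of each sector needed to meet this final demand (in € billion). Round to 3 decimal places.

I − A =
  [   0.70     0.00    -0.15]
  [  -0.15     0.85    -0.30]
  [  -0.45    -0.30     0.85]
Cofactors of I−A, C_ij = (−1)^(i+j)·(minor ij) (rows/columns in the sector order above):
  C_11 = (0.85)(0.85) − (-0.30)(-0.30) = 0.6325
  C_12 = −[(-0.15)(0.85) − (-0.30)(-0.45)] = 0.2625
  C_13 = (-0.15)(-0.30) − (0.85)(-0.45) = 0.4275
  C_21 = −[(0.00)(0.85) − (-0.15)(-0.30)] = 0.0450
  C_22 = (0.70)(0.85) − (-0.15)(-0.45) = 0.5275
  C_23 = −[(0.70)(-0.30) − (0.00)(-0.45)] = 0.2100
  C_31 = (0.00)(-0.30) − (-0.15)(0.85) = 0.1275
  C_32 = −[(0.70)(-0.30) − (-0.15)(-0.15)] = 0.2325
  C_33 = (0.70)(0.85) − (0.00)(-0.15) = 0.5950
det(I−A) = Σ_j (I−A)_1j·C_1j = (0.70)(0.6325) + (0.00)(0.2625) + (-0.15)(0.4275) = 0.378625
adj(I−A) = Cᵀ =
  [ 0.6325   0.0450   0.1275]
  [ 0.2625   0.5275   0.2325]
  [ 0.4275   0.2100   0.5950]
(I − A)⁻¹ = adj(I−A) / det(I−A) ≈
  [   1.6705     0.1189     0.3367]
  [   0.6933     1.3932     0.6141]
  [   1.1291     0.5546     1.5715]
x = (I − A)⁻¹ d = adj(I−A)·d / det(I−A), with det(I−A) = 0.378625:
  x_1 = (0.6325·140 + 0.0450·180 + 0.1275·400) / 0.378625 = 147.65 / 0.378625 ≈ 389.964
  x_2 = (0.2625·140 + 0.5275·180 + 0.2325·400) / 0.378625 = 224.70 / 0.378625 ≈ 593.463
  x_3 = (0.4275·140 + 0.2100·180 + 0.5950·400) / 0.378625 = 335.65 / 0.378625 ≈ 886.497

x_1 = 389.964, x_2 = 593.463, x_3 = 886.497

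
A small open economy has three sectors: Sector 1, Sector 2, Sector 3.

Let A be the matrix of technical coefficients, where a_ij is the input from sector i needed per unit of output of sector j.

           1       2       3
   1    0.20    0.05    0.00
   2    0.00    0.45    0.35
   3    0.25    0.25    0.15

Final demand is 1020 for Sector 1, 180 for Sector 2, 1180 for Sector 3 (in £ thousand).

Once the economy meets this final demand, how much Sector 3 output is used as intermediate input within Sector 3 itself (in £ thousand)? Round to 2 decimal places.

I − A =
  [   0.80    -0.05     0.00]
  [   0.00     0.55    -0.35]
  [  -0.25    -0.25     0.85]
Cofactors of I−A, C_ij = (−1)^(i+j)·(minor ij) (rows/columns in the sector order above):
  C_11 = (0.55)(0.85) − (-0.35)(-0.25) = 0.3800
  C_12 = −[(0.00)(0.85) − (-0.35)(-0.25)] = 0.0875
  C_13 = (0.00)(-0.25) − (0.55)(-0.25) = 0.1375
  C_21 = −[(-0.05)(0.85) − (0.00)(-0.25)] = 0.0425
  C_22 = (0.80)(0.85) − (0.00)(-0.25) = 0.6800
  C_23 = −[(0.80)(-0.25) − (-0.05)(-0.25)] = 0.2125
  C_31 = (-0.05)(-0.35) − (0.00)(0.55) = 0.0175
  C_32 = −[(0.80)(-0.35) − (0.00)(0.00)] = 0.2800
  C_33 = (0.80)(0.55) − (-0.05)(0.00) = 0.4400
det(I−A) = Σ_j (I−A)_1j·C_1j = (0.80)(0.3800) + (-0.05)(0.0875) + (0.00)(0.1375) = 0.299625
adj(I−A) = Cᵀ =
  [ 0.3800   0.0425   0.0175]
  [ 0.0875   0.6800   0.2800]
  [ 0.1375   0.2125   0.4400]
(I − A)⁻¹ = adj(I−A) / det(I−A) ≈
  [   1.2683     0.1418     0.0584]
  [   0.2920     2.2695     0.9345]
  [   0.4589     0.7092     1.4685]
First solve x = (I − A)⁻¹ d = adj(I−A)·d / det(I−A); in particular x_3 = (0.1375·1020 + 0.2125·180 + 0.4400·1180) / 0.299625 = 697.70 / 0.299625 ≈ 2328.5774.
Intermediate flow from 3 to 3: z_33 = a_33 · x_3 = 0.15 × 697.70 / 0.299625 = 104.655 / 0.299625 ≈ 349.29.

z_33 = 349.29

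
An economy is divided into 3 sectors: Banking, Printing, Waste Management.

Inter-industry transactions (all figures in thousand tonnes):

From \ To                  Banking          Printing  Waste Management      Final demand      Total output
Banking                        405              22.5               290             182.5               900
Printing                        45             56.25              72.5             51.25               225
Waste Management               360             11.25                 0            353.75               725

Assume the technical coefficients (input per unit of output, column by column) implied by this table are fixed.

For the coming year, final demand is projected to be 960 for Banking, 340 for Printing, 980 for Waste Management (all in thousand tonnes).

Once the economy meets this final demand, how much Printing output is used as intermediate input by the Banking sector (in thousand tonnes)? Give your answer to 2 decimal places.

z_PB = 189.42

Technical coefficients a_ij = z_ij / X_j:
  a_BB = 405/900 = 0.45, a_PB = 45/900 = 0.05, a_WB = 360/900 = 0.40
  a_BP = 22.5/225 = 0.10, a_PP = 56.25/225 = 0.25, a_WP = 11.25/225 = 0.05
  a_BW = 290/725 = 0.40, a_PW = 72.5/725 = 0.10, a_WW = 0/725 = 0.00
I − A =
  [   0.55    -0.10    -0.40]
  [  -0.05     0.75    -0.10]
  [  -0.40    -0.05     1.00]
Cofactors of I−A, C_ij = (−1)^(i+j)·(minor ij) (rows/columns in the sector order above):
  C_11 = (0.75)(1.00) − (-0.10)(-0.05) = 0.7450
  C_12 = −[(-0.05)(1.00) − (-0.10)(-0.40)] = 0.0900
  C_13 = (-0.05)(-0.05) − (0.75)(-0.40) = 0.3025
  C_21 = −[(-0.10)(1.00) − (-0.40)(-0.05)] = 0.1200
  C_22 = (0.55)(1.00) − (-0.40)(-0.40) = 0.3900
  C_23 = −[(0.55)(-0.05) − (-0.10)(-0.40)] = 0.0675
  C_31 = (-0.10)(-0.10) − (-0.40)(0.75) = 0.3100
  C_32 = −[(0.55)(-0.10) − (-0.40)(-0.05)] = 0.0750
  C_33 = (0.55)(0.75) − (-0.10)(-0.05) = 0.4075
det(I−A) = Σ_j (I−A)_1j·C_1j = (0.55)(0.7450) + (-0.10)(0.0900) + (-0.40)(0.3025) = 0.27975
adj(I−A) = Cᵀ =
  [ 0.7450   0.1200   0.3100]
  [ 0.0900   0.3900   0.0750]
  [ 0.3025   0.0675   0.4075]
(I − A)⁻¹ = adj(I−A) / det(I−A) ≈
  [   2.6631     0.4290     1.1081]
  [   0.3217     1.3941     0.2681]
  [   1.0813     0.2413     1.4567]
First solve x = (I − A)⁻¹ d = adj(I−A)·d / det(I−A); in particular x_B = (0.7450·960 + 0.1200·340 + 0.3100·980) / 0.27975 = 1059.80 / 0.27975 ≈ 3788.3825.
Intermediate flow from P to B: z_PB = a_PB · x_B = 0.05 × 1059.80 / 0.27975 = 52.99 / 0.27975 ≈ 189.42.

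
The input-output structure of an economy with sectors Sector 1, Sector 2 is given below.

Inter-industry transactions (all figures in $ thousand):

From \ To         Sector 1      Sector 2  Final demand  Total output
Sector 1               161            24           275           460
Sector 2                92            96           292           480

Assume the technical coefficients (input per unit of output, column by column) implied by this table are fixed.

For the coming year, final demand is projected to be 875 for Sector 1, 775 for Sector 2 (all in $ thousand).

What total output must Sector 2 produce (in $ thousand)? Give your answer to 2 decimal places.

Technical coefficients a_ij = z_ij / X_j:
  a_11 = 161/460 = 0.35, a_21 = 92/460 = 0.20
  a_12 = 24/480 = 0.05, a_22 = 96/480 = 0.20
I − A =
  [   0.65    -0.05]
  [  -0.20     0.80]
det(I−A) = (0.65)(0.80) − (-0.05)(-0.20) = 0.5100
adj(I−A) = [[0.80, 0.05], [0.20, 0.65]]
(I − A)⁻¹ = adj(I−A) / det(I−A) ≈
  [   1.5686     0.0980]
  [   0.3922     1.2745]
x = (I − A)⁻¹ d = adj(I−A)·d / det(I−A), with det(I−A) = 0.5100:
  x_1 = (0.80·875 + 0.05·775) / 0.5100 = 738.75 / 0.5100 ≈ 1448.53
  x_2 = (0.20·875 + 0.65·775) / 0.5100 = 678.75 / 0.5100 ≈ 1330.88

x_2 = 1330.88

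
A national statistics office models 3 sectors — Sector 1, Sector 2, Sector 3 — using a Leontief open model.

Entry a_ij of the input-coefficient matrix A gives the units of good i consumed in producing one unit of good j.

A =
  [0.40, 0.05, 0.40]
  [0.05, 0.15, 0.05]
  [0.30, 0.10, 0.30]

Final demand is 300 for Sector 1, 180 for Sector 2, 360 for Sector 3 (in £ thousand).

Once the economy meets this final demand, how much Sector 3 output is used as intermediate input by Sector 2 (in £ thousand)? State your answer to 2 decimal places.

z_32 = 35.15

I − A =
  [   0.60    -0.05    -0.40]
  [  -0.05     0.85    -0.05]
  [  -0.30    -0.10     0.70]
Cofactors of I−A, C_ij = (−1)^(i+j)·(minor ij) (rows/columns in the sector order above):
  C_11 = (0.85)(0.70) − (-0.05)(-0.10) = 0.5900
  C_12 = −[(-0.05)(0.70) − (-0.05)(-0.30)] = 0.0500
  C_13 = (-0.05)(-0.10) − (0.85)(-0.30) = 0.2600
  C_21 = −[(-0.05)(0.70) − (-0.40)(-0.10)] = 0.0750
  C_22 = (0.60)(0.70) − (-0.40)(-0.30) = 0.3000
  C_23 = −[(0.60)(-0.10) − (-0.05)(-0.30)] = 0.0750
  C_31 = (-0.05)(-0.05) − (-0.40)(0.85) = 0.3425
  C_32 = −[(0.60)(-0.05) − (-0.40)(-0.05)] = 0.0500
  C_33 = (0.60)(0.85) − (-0.05)(-0.05) = 0.5075
det(I−A) = Σ_j (I−A)_1j·C_1j = (0.60)(0.5900) + (-0.05)(0.0500) + (-0.40)(0.2600) = 0.2475
adj(I−A) = Cᵀ =
  [ 0.5900   0.0750   0.3425]
  [ 0.0500   0.3000   0.0500]
  [ 0.2600   0.0750   0.5075]
(I − A)⁻¹ = adj(I−A) / det(I−A) ≈
  [   2.3838     0.3030     1.3838]
  [   0.2020     1.2121     0.2020]
  [   1.0505     0.3030     2.0505]
First solve x = (I − A)⁻¹ d = adj(I−A)·d / det(I−A); in particular x_2 = (0.0500·300 + 0.3000·180 + 0.0500·360) / 0.2475 = 87.00 / 0.2475 ≈ 351.5152.
Intermediate flow from 3 to 2: z_32 = a_32 · x_2 = 0.10 × 87.00 / 0.2475 = 8.70 / 0.2475 ≈ 35.15.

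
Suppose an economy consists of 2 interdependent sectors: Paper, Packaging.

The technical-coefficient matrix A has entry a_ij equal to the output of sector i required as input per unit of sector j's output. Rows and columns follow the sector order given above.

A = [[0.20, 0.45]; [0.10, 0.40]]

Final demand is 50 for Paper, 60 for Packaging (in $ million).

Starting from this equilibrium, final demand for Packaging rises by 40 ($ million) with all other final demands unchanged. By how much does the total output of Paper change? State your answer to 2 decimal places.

Δx_1 = 41.38

I − A =
  [   0.80    -0.45]
  [  -0.10     0.60]
det(I−A) = (0.80)(0.60) − (-0.45)(-0.10) = 0.4350
adj(I−A) = [[0.60, 0.45], [0.10, 0.80]]
(I − A)⁻¹ = adj(I−A) / det(I−A) ≈
  [   1.3793     1.0345]
  [   0.2299     1.8391]
Δx = (I − A)⁻¹ Δd with Δd having +40 in the Packaging component and 0 elsewhere.
So Δx_1 = L_12 · (+40), where L_12 = adj(I−A)_12 / det(I−A) = 0.45 / 0.4350.
Δx_1 = 0.45 × (+40) / 0.4350 = 18.00 / 0.4350 ≈ 41.38.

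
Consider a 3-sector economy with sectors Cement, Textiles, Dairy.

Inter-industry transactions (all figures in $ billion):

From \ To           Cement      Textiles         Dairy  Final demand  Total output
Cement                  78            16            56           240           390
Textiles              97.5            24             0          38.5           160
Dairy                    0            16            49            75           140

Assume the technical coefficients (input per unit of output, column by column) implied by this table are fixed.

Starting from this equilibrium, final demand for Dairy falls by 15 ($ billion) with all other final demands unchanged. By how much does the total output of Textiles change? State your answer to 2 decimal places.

Δx_2 = -3.61

Technical coefficients a_ij = z_ij / X_j:
  a_11 = 78/390 = 0.20, a_21 = 97.5/390 = 0.25, a_31 = 0/390 = 0.00
  a_12 = 16/160 = 0.10, a_22 = 24/160 = 0.15, a_32 = 16/160 = 0.10
  a_13 = 56/140 = 0.40, a_23 = 0/140 = 0.00, a_33 = 49/140 = 0.35
I − A =
  [   0.80    -0.10    -0.40]
  [  -0.25     0.85     0.00]
  [   0.00    -0.10     0.65]
Cofactors of I−A, C_ij = (−1)^(i+j)·(minor ij) (rows/columns in the sector order above):
  C_11 = (0.85)(0.65) − (0.00)(-0.10) = 0.5525
  C_12 = −[(-0.25)(0.65) − (0.00)(0.00)] = 0.1625
  C_13 = (-0.25)(-0.10) − (0.85)(0.00) = 0.0250
  C_21 = −[(-0.10)(0.65) − (-0.40)(-0.10)] = 0.1050
  C_22 = (0.80)(0.65) − (-0.40)(0.00) = 0.5200
  C_23 = −[(0.80)(-0.10) − (-0.10)(0.00)] = 0.0800
  C_31 = (-0.10)(0.00) − (-0.40)(0.85) = 0.3400
  C_32 = −[(0.80)(0.00) − (-0.40)(-0.25)] = 0.1000
  C_33 = (0.80)(0.85) − (-0.10)(-0.25) = 0.6550
det(I−A) = Σ_j (I−A)_1j·C_1j = (0.80)(0.5525) + (-0.10)(0.1625) + (-0.40)(0.0250) = 0.41575
adj(I−A) = Cᵀ =
  [ 0.5525   0.1050   0.3400]
  [ 0.1625   0.5200   0.1000]
  [ 0.0250   0.0800   0.6550]
(I − A)⁻¹ = adj(I−A) / det(I−A) ≈
  [   1.3289     0.2526     0.8178]
  [   0.3909     1.2508     0.2405]
  [   0.0601     0.1924     1.5755]
Δx = (I − A)⁻¹ Δd with Δd having -15 in the Dairy component and 0 elsewhere.
So Δx_2 = L_23 · (-15), where L_23 = adj(I−A)_23 / det(I−A) = 0.1000 / 0.41575.
Δx_2 = 0.1000 × (-15) / 0.41575 = -1.50 / 0.41575 ≈ -3.61.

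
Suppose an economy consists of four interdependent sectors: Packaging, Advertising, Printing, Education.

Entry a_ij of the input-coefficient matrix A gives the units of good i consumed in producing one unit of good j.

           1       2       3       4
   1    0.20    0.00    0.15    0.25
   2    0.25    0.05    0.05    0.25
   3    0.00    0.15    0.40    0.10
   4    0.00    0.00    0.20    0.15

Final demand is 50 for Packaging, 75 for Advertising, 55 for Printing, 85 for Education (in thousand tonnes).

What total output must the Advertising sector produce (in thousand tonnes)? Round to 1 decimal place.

I − A =
  [   0.80     0.00    -0.15    -0.25]
  [  -0.25     0.95    -0.05    -0.25]
  [   0.00    -0.15     0.60    -0.10]
  [   0.00     0.00    -0.20     0.85]
Compute the cofactors C_ij = (−1)^(i+j)·(3×3 minor ij) of I−A; the adjugate is their transpose:
adj(I−A) = Cᵀ =
  [ 0.451625   0.026625   0.168625   0.160500]
  [ 0.122500   0.392000   0.118375   0.165250]
  [ 0.031875   0.102000   0.646000   0.115375]
  [ 0.007500   0.024000   0.152000   0.444375]
det(I−A) = Σ_j (I−A)_1j·C_1j = (0.80)(0.451625) + (0.00)(0.122500) + (-0.15)(0.031875) + (-0.25)(0.007500) = 0.35464375
(I − A)⁻¹ = adj(I−A) / det(I−A) ≈
  [   1.2735     0.0751     0.4755     0.4526]
  [   0.3454     1.1053     0.3338     0.4660]
  [   0.0899     0.2876     1.8215     0.3253]
  [   0.0211     0.0677     0.4286     1.2530]
x = (I − A)⁻¹ d = adj(I−A)·d / det(I−A), with det(I−A) = 0.35464375:
  x_1 = (0.451625·50 + 0.026625·75 + 0.168625·55 + 0.160500·85) / 0.35464375 = 47.495 / 0.35464375 ≈ 133.9
  x_2 = (0.122500·50 + 0.392000·75 + 0.118375·55 + 0.165250·85) / 0.35464375 = 56.081875 / 0.35464375 ≈ 158.1
  x_3 = (0.031875·50 + 0.102000·75 + 0.646000·55 + 0.115375·85) / 0.35464375 = 54.580625 / 0.35464375 ≈ 153.9
  x_4 = (0.007500·50 + 0.024000·75 + 0.152000·55 + 0.444375·85) / 0.35464375 = 48.306875 / 0.35464375 ≈ 136.2

x_2 = 158.1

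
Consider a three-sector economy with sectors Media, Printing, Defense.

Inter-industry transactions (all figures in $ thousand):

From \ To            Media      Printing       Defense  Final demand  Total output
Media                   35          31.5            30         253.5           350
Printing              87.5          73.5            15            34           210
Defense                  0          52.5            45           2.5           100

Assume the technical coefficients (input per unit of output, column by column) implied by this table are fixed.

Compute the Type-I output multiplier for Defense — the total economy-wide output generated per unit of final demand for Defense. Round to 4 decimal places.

Technical coefficients a_ij = z_ij / X_j:
  a_11 = 35/350 = 0.10, a_21 = 87.5/350 = 0.25, a_31 = 0/350 = 0.00
  a_12 = 31.5/210 = 0.15, a_22 = 73.5/210 = 0.35, a_32 = 52.5/210 = 0.25
  a_13 = 30/100 = 0.30, a_23 = 15/100 = 0.15, a_33 = 45/100 = 0.45
I − A =
  [   0.90    -0.15    -0.30]
  [  -0.25     0.65    -0.15]
  [   0.00    -0.25     0.55]
Cofactors of I−A, C_ij = (−1)^(i+j)·(minor ij) (rows/columns in the sector order above):
  C_11 = (0.65)(0.55) − (-0.15)(-0.25) = 0.3200
  C_12 = −[(-0.25)(0.55) − (-0.15)(0.00)] = 0.1375
  C_13 = (-0.25)(-0.25) − (0.65)(0.00) = 0.0625
  C_21 = −[(-0.15)(0.55) − (-0.30)(-0.25)] = 0.1575
  C_22 = (0.90)(0.55) − (-0.30)(0.00) = 0.4950
  C_23 = −[(0.90)(-0.25) − (-0.15)(0.00)] = 0.2250
  C_31 = (-0.15)(-0.15) − (-0.30)(0.65) = 0.2175
  C_32 = −[(0.90)(-0.15) − (-0.30)(-0.25)] = 0.2100
  C_33 = (0.90)(0.65) − (-0.15)(-0.25) = 0.5475
det(I−A) = Σ_j (I−A)_1j·C_1j = (0.90)(0.3200) + (-0.15)(0.1375) + (-0.30)(0.0625) = 0.248625
adj(I−A) = Cᵀ =
  [ 0.3200   0.1575   0.2175]
  [ 0.1375   0.4950   0.2100]
  [ 0.0625   0.2250   0.5475]
(I − A)⁻¹ = adj(I−A) / det(I−A) ≈
  [   1.28708     0.63348     0.87481]
  [   0.55304     1.99095     0.84465]
  [   0.25138     0.90498     2.20211]
The output multiplier for sector j is the column-j sum of the Leontief inverse (I − A)⁻¹ = adj(I−A) / det(I−A).
Column 3 of adj(I−A): (0.2175, 0.2100, 0.5475); det(I−A) = 0.248625.
m_3 = (0.2175 + 0.2100 + 0.5475) / 0.248625 = 0.975 / 0.248625 ≈ 3.9216.

m_3 = 3.9216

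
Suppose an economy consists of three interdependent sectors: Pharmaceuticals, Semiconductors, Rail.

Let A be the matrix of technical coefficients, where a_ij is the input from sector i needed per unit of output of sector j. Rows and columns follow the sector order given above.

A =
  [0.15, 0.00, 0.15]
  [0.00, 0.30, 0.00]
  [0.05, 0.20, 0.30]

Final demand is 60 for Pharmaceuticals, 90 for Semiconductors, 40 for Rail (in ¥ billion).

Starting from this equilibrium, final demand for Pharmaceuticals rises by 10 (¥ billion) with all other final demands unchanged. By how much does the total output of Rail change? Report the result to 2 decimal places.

I − A =
  [   0.85     0.00    -0.15]
  [   0.00     0.70     0.00]
  [  -0.05    -0.20     0.70]
Cofactors of I−A, C_ij = (−1)^(i+j)·(minor ij) (rows/columns in the sector order above):
  C_11 = (0.70)(0.70) − (0.00)(-0.20) = 0.4900
  C_12 = −[(0.00)(0.70) − (0.00)(-0.05)] = 0.0000
  C_13 = (0.00)(-0.20) − (0.70)(-0.05) = 0.0350
  C_21 = −[(0.00)(0.70) − (-0.15)(-0.20)] = 0.0300
  C_22 = (0.85)(0.70) − (-0.15)(-0.05) = 0.5875
  C_23 = −[(0.85)(-0.20) − (0.00)(-0.05)] = 0.1700
  C_31 = (0.00)(0.00) − (-0.15)(0.70) = 0.1050
  C_32 = −[(0.85)(0.00) − (-0.15)(0.00)] = 0.0000
  C_33 = (0.85)(0.70) − (0.00)(0.00) = 0.5950
det(I−A) = Σ_j (I−A)_1j·C_1j = (0.85)(0.4900) + (0.00)(0.0000) + (-0.15)(0.0350) = 0.41125
adj(I−A) = Cᵀ =
  [ 0.4900   0.0300   0.1050]
  [ 0.0000   0.5875   0.0000]
  [ 0.0350   0.1700   0.5950]
(I − A)⁻¹ = adj(I−A) / det(I−A) ≈
  [   1.1915     0.0729     0.2553]
  [   0.0000     1.4286     0.0000]
  [   0.0851     0.4134     1.4468]
Δx = (I − A)⁻¹ Δd with Δd having +10 in the Pharmaceuticals component and 0 elsewhere.
So Δx_3 = L_31 · (+10), where L_31 = adj(I−A)_31 / det(I−A) = 0.0350 / 0.41125.
Δx_3 = 0.0350 × (+10) / 0.41125 = 0.35 / 0.41125 ≈ 0.85.

Δx_3 = 0.85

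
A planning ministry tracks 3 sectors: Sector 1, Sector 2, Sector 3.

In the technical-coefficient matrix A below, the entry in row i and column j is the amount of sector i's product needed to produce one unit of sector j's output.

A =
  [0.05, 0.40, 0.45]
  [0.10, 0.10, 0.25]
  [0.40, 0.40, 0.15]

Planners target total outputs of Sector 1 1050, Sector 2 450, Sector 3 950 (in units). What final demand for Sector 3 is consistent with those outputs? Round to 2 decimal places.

I − A =
  [   0.95    -0.40    -0.45]
  [  -0.10     0.90    -0.25]
  [  -0.40    -0.40     0.85]
d = (I − A) x:
  d_1 = (+0.95)·1050 + (-0.40)·450 + (-0.45)·950 = 390.00
  d_2 = (-0.10)·1050 + (+0.90)·450 + (-0.25)·950 = 62.50
  d_3 = (-0.40)·1050 + (-0.40)·450 + (+0.85)·950 = 207.50

d_3 = 207.50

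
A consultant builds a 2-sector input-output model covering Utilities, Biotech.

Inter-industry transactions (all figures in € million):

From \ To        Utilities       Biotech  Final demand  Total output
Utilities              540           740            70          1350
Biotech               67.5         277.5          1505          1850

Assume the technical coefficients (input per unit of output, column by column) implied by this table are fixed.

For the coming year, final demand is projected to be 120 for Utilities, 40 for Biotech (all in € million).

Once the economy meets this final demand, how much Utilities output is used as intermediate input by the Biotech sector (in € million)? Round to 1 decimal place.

Technical coefficients a_ij = z_ij / X_j:
  a_UU = 540/1350 = 0.40, a_BU = 67.5/1350 = 0.05
  a_UB = 740/1850 = 0.40, a_BB = 277.5/1850 = 0.15
I − A =
  [   0.60    -0.40]
  [  -0.05     0.85]
det(I−A) = (0.60)(0.85) − (-0.40)(-0.05) = 0.4900
adj(I−A) = [[0.85, 0.40], [0.05, 0.60]]
(I − A)⁻¹ = adj(I−A) / det(I−A) ≈
  [   1.7347     0.8163]
  [   0.1020     1.2245]
First solve x = (I − A)⁻¹ d = adj(I−A)·d / det(I−A); in particular x_B = (0.05·120 + 0.60·40) / 0.4900 = 30.00 / 0.4900 ≈ 61.224.
Intermediate flow from U to B: z_UB = a_UB · x_B = 0.40 × 30.00 / 0.4900 = 12.00 / 0.4900 ≈ 24.5.

z_UB = 24.5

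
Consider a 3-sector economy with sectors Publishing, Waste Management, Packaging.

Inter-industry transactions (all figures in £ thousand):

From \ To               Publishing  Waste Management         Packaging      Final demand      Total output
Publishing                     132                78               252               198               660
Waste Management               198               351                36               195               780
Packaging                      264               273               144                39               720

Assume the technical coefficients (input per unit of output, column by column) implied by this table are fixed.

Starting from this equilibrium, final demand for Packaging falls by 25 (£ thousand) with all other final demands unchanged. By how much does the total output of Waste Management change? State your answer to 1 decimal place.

Δx_2 = -18.3

Technical coefficients a_ij = z_ij / X_j:
  a_11 = 132/660 = 0.20, a_21 = 198/660 = 0.30, a_31 = 264/660 = 0.40
  a_12 = 78/780 = 0.10, a_22 = 351/780 = 0.45, a_32 = 273/780 = 0.35
  a_13 = 252/720 = 0.35, a_23 = 36/720 = 0.05, a_33 = 144/720 = 0.20
I − A =
  [   0.80    -0.10    -0.35]
  [  -0.30     0.55    -0.05]
  [  -0.40    -0.35     0.80]
Cofactors of I−A, C_ij = (−1)^(i+j)·(minor ij) (rows/columns in the sector order above):
  C_11 = (0.55)(0.80) − (-0.05)(-0.35) = 0.4225
  C_12 = −[(-0.30)(0.80) − (-0.05)(-0.40)] = 0.2600
  C_13 = (-0.30)(-0.35) − (0.55)(-0.40) = 0.3250
  C_21 = −[(-0.10)(0.80) − (-0.35)(-0.35)] = 0.2025
  C_22 = (0.80)(0.80) − (-0.35)(-0.40) = 0.5000
  C_23 = −[(0.80)(-0.35) − (-0.10)(-0.40)] = 0.3200
  C_31 = (-0.10)(-0.05) − (-0.35)(0.55) = 0.1975
  C_32 = −[(0.80)(-0.05) − (-0.35)(-0.30)] = 0.1450
  C_33 = (0.80)(0.55) − (-0.10)(-0.30) = 0.4100
det(I−A) = Σ_j (I−A)_1j·C_1j = (0.80)(0.4225) + (-0.10)(0.2600) + (-0.35)(0.3250) = 0.19825
adj(I−A) = Cᵀ =
  [ 0.4225   0.2025   0.1975]
  [ 0.2600   0.5000   0.1450]
  [ 0.3250   0.3200   0.4100]
(I − A)⁻¹ = adj(I−A) / det(I−A) ≈
  [   2.1311     1.0214     0.9962]
  [   1.3115     2.5221     0.7314]
  [   1.6393     1.6141     2.0681]
Δx = (I − A)⁻¹ Δd with Δd having -25 in the Packaging component and 0 elsewhere.
So Δx_2 = L_23 · (-25), where L_23 = adj(I−A)_23 / det(I−A) = 0.1450 / 0.19825.
Δx_2 = 0.1450 × (-25) / 0.19825 = -3.625 / 0.19825 ≈ -18.3.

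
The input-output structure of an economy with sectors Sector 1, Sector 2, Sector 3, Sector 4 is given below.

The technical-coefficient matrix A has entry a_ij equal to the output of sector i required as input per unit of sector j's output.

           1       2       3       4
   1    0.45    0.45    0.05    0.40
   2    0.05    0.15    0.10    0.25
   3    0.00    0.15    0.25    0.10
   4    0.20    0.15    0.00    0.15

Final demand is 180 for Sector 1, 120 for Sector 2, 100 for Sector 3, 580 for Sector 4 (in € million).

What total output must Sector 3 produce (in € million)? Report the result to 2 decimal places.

x_3 = 426.84

I − A =
  [   0.55    -0.45    -0.05    -0.40]
  [  -0.05     0.85    -0.10    -0.25]
  [   0.00    -0.15     0.75    -0.10]
  [  -0.20    -0.15     0.00     0.85]
Compute the cofactors C_ij = (−1)^(i+j)·(3×3 minor ij) of I−A; the adjugate is their transpose:
adj(I−A) = Cᵀ =
  [ 0.499500   0.339000   0.078500   0.344000]
  [ 0.071375   0.289625   0.043375   0.123875]
  [ 0.031625   0.075375   0.264125   0.068125]
  [ 0.130125   0.130875   0.026125   0.325125]
det(I−A) = Σ_j (I−A)_1j·C_1j = (0.55)(0.499500) + (-0.45)(0.071375) + (-0.05)(0.031625) + (-0.40)(0.130125) = 0.188975
(I − A)⁻¹ = adj(I−A) / det(I−A) ≈
  [   2.6432     1.7939     0.4154     1.8203]
  [   0.3777     1.5326     0.2295     0.6555]
  [   0.1674     0.3989     1.3977     0.3605]
  [   0.6886     0.6926     0.1382     1.7205]
x = (I − A)⁻¹ d = adj(I−A)·d / det(I−A), with det(I−A) = 0.188975:
  x_1 = (0.499500·180 + 0.339000·120 + 0.078500·100 + 0.344000·580) / 0.188975 = 337.96 / 0.188975 ≈ 1788.38
  x_2 = (0.071375·180 + 0.289625·120 + 0.043375·100 + 0.123875·580) / 0.188975 = 123.7875 / 0.188975 ≈ 655.05
  x_3 = (0.031625·180 + 0.075375·120 + 0.264125·100 + 0.068125·580) / 0.188975 = 80.6625 / 0.188975 ≈ 426.84
  x_4 = (0.130125·180 + 0.130875·120 + 0.026125·100 + 0.325125·580) / 0.188975 = 230.3125 / 0.188975 ≈ 1218.75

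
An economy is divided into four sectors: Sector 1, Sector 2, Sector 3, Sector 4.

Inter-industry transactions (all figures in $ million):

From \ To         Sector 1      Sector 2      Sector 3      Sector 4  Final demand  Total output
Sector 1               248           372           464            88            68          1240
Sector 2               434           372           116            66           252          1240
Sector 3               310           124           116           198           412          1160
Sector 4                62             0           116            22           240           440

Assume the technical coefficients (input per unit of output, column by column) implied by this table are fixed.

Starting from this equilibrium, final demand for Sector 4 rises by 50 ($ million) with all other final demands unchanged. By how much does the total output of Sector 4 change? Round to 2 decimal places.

Technical coefficients a_ij = z_ij / X_j:
  a_11 = 248/1240 = 0.20, a_21 = 434/1240 = 0.35, a_31 = 310/1240 = 0.25, a_41 = 62/1240 = 0.05
  a_12 = 372/1240 = 0.30, a_22 = 372/1240 = 0.30, a_32 = 124/1240 = 0.10, a_42 = 0/1240 = 0.00
  a_13 = 464/1160 = 0.40, a_23 = 116/1160 = 0.10, a_33 = 116/1160 = 0.10, a_43 = 116/1160 = 0.10
  a_14 = 88/440 = 0.20, a_24 = 66/440 = 0.15, a_34 = 198/440 = 0.45, a_44 = 22/440 = 0.05
I − A =
  [   0.80    -0.30    -0.40    -0.20]
  [  -0.35     0.70    -0.10    -0.15]
  [  -0.25    -0.10     0.90    -0.45]
  [  -0.05     0.00    -0.10     0.95]
Compute the cofactors C_ij = (−1)^(i+j)·(3×3 minor ij) of I−A; the adjugate is their transpose:
adj(I−A) = Cᵀ =
  [ 0.5560   0.2830   0.3130   0.3100]
  [ 0.3200   0.5300   0.2300   0.2600]
  [ 0.2160   0.1530   0.4230   0.2700]
  [ 0.0520   0.0310   0.0610   0.3100]
det(I−A) = Σ_j (I−A)_1j·C_1j = (0.80)(0.5560) + (-0.30)(0.3200) + (-0.40)(0.2160) + (-0.20)(0.0520) = 0.2520
(I − A)⁻¹ = adj(I−A) / det(I−A) ≈
  [   2.2063     1.1230     1.2421     1.2302]
  [   1.2698     2.1032     0.9127     1.0317]
  [   0.8571     0.6071     1.6786     1.0714]
  [   0.2063     0.1230     0.2421     1.2302]
Δx = (I − A)⁻¹ Δd with Δd having +50 in the Sector 4 component and 0 elsewhere.
So Δx_4 = L_44 · (+50), where L_44 = adj(I−A)_44 / det(I−A) = 0.3100 / 0.2520.
Δx_4 = 0.3100 × (+50) / 0.2520 = 15.50 / 0.2520 ≈ 61.51.

Δx_4 = 61.51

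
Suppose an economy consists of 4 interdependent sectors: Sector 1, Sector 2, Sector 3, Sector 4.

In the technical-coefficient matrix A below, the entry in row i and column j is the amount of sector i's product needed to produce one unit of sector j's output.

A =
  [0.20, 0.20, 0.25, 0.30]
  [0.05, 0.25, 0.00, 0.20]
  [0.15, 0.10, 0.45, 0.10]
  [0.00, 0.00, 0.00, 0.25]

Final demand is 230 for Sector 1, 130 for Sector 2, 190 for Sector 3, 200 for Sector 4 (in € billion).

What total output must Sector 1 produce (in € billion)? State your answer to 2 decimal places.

x_1 = 654.81

I − A =
  [   0.80    -0.20    -0.25    -0.30]
  [  -0.05     0.75     0.00    -0.20]
  [  -0.15    -0.10     0.55    -0.10]
  [   0.00     0.00     0.00     0.75]
Compute the cofactors C_ij = (−1)^(i+j)·(3×3 minor ij) of I−A; the adjugate is their transpose:
adj(I−A) = Cᵀ =
  [ 0.309375   0.101250   0.140625   0.169500]
  [ 0.020625   0.301875   0.009375   0.090000]
  [ 0.088125   0.082500   0.442500   0.116250]
  [ 0.000000   0.000000   0.000000   0.295125]
det(I−A) = Σ_j (I−A)_1j·C_1j = (0.80)(0.309375) + (-0.20)(0.020625) + (-0.25)(0.088125) + (-0.30)(0.000000) = 0.22134375
(I − A)⁻¹ = adj(I−A) / det(I−A) ≈
  [   1.3977     0.4574     0.6353     0.7658]
  [   0.0932     1.3638     0.0424     0.4066]
  [   0.3981     0.3727     1.9992     0.5252]
  [   0.0000     0.0000     0.0000     1.3333]
x = (I − A)⁻¹ d = adj(I−A)·d / det(I−A), with det(I−A) = 0.22134375:
  x_1 = (0.309375·230 + 0.101250·130 + 0.140625·190 + 0.169500·200) / 0.22134375 = 144.9375 / 0.22134375 ≈ 654.81
  x_2 = (0.020625·230 + 0.301875·130 + 0.009375·190 + 0.090000·200) / 0.22134375 = 63.76875 / 0.22134375 ≈ 288.10
  x_3 = (0.088125·230 + 0.082500·130 + 0.442500·190 + 0.116250·200) / 0.22134375 = 138.31875 / 0.22134375 ≈ 624.90
  x_4 = (0.000000·230 + 0.000000·130 + 0.000000·190 + 0.295125·200) / 0.22134375 = 59.025 / 0.22134375 ≈ 266.67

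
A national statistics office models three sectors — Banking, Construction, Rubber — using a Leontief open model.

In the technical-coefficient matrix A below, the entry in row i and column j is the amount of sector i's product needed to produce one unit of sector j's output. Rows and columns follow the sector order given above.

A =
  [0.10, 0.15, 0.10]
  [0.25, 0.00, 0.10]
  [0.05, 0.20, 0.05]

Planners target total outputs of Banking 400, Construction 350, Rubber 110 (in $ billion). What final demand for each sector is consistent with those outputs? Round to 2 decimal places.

d_B = 296.50, d_C = 239.00, d_R = 14.50

I − A =
  [   0.90    -0.15    -0.10]
  [  -0.25     1.00    -0.10]
  [  -0.05    -0.20     0.95]
d = (I − A) x:
  d_B = (+0.90)·400 + (-0.15)·350 + (-0.10)·110 = 296.50
  d_C = (-0.25)·400 + (+1.00)·350 + (-0.10)·110 = 239.00
  d_R = (-0.05)·400 + (-0.20)·350 + (+0.95)·110 = 14.50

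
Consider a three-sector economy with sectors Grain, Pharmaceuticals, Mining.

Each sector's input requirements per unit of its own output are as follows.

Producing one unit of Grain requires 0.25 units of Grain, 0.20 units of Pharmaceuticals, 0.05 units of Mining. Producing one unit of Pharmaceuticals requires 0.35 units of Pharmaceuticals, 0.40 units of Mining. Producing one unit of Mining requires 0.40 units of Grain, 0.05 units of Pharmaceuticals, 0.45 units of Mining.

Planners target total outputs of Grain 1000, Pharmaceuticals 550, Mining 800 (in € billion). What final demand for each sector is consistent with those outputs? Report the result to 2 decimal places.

d_1 = 430.00, d_2 = 117.50, d_3 = 170.00

I − A =
  [   0.75     0.00    -0.40]
  [  -0.20     0.65    -0.05]
  [  -0.05    -0.40     0.55]
d = (I − A) x:
  d_1 = (+0.75)·1000 + (+0.00)·550 + (-0.40)·800 = 430.00
  d_2 = (-0.20)·1000 + (+0.65)·550 + (-0.05)·800 = 117.50
  d_3 = (-0.05)·1000 + (-0.40)·550 + (+0.55)·800 = 170.00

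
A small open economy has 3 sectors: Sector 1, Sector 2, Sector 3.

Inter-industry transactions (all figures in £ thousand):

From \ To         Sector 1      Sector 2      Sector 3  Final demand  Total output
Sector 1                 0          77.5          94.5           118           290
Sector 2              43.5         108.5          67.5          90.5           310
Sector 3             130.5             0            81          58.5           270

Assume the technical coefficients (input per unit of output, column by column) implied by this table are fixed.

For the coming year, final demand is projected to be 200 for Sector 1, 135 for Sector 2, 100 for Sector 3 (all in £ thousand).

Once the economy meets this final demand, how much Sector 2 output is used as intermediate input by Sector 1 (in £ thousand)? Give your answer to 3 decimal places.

z_21 = 72.234

Technical coefficients a_ij = z_ij / X_j:
  a_11 = 0/290 = 0.00, a_21 = 43.5/290 = 0.15, a_31 = 130.5/290 = 0.45
  a_12 = 77.5/310 = 0.25, a_22 = 108.5/310 = 0.35, a_32 = 0/310 = 0.00
  a_13 = 94.5/270 = 0.35, a_23 = 67.5/270 = 0.25, a_33 = 81/270 = 0.30
I − A =
  [   1.00    -0.25    -0.35]
  [  -0.15     0.65    -0.25]
  [  -0.45     0.00     0.70]
Cofactors of I−A, C_ij = (−1)^(i+j)·(minor ij) (rows/columns in the sector order above):
  C_11 = (0.65)(0.70) − (-0.25)(0.00) = 0.4550
  C_12 = −[(-0.15)(0.70) − (-0.25)(-0.45)] = 0.2175
  C_13 = (-0.15)(0.00) − (0.65)(-0.45) = 0.2925
  C_21 = −[(-0.25)(0.70) − (-0.35)(0.00)] = 0.1750
  C_22 = (1.00)(0.70) − (-0.35)(-0.45) = 0.5425
  C_23 = −[(1.00)(0.00) − (-0.25)(-0.45)] = 0.1125
  C_31 = (-0.25)(-0.25) − (-0.35)(0.65) = 0.2900
  C_32 = −[(1.00)(-0.25) − (-0.35)(-0.15)] = 0.3025
  C_33 = (1.00)(0.65) − (-0.25)(-0.15) = 0.6125
det(I−A) = Σ_j (I−A)_1j·C_1j = (1.00)(0.4550) + (-0.25)(0.2175) + (-0.35)(0.2925) = 0.29825
adj(I−A) = Cᵀ =
  [ 0.4550   0.1750   0.2900]
  [ 0.2175   0.5425   0.3025]
  [ 0.2925   0.1125   0.6125]
(I − A)⁻¹ = adj(I−A) / det(I−A) ≈
  [   1.5256     0.5868     0.9723]
  [   0.7293     1.8189     1.0142]
  [   0.9807     0.3772     2.0536]
First solve x = (I − A)⁻¹ d = adj(I−A)·d / det(I−A); in particular x_1 = (0.4550·200 + 0.1750·135 + 0.2900·100) / 0.29825 = 143.625 / 0.29825 ≈ 481.55909.
Intermediate flow from 2 to 1: z_21 = a_21 · x_1 = 0.15 × 143.625 / 0.29825 = 21.54375 / 0.29825 ≈ 72.234.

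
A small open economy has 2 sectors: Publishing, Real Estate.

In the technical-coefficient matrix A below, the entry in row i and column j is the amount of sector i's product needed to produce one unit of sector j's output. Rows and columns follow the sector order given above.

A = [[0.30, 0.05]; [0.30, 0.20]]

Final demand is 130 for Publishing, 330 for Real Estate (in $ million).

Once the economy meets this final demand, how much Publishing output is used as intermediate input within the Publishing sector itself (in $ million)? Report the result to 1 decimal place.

z_11 = 66.3

I − A =
  [   0.70    -0.05]
  [  -0.30     0.80]
det(I−A) = (0.70)(0.80) − (-0.05)(-0.30) = 0.5450
adj(I−A) = [[0.80, 0.05], [0.30, 0.70]]
(I − A)⁻¹ = adj(I−A) / det(I−A) ≈
  [   1.4679     0.0917]
  [   0.5505     1.2844]
First solve x = (I − A)⁻¹ d = adj(I−A)·d / det(I−A); in particular x_1 = (0.80·130 + 0.05·330) / 0.5450 = 120.50 / 0.5450 ≈ 221.101.
Intermediate flow from 1 to 1: z_11 = a_11 · x_1 = 0.30 × 120.50 / 0.5450 = 36.15 / 0.5450 ≈ 66.3.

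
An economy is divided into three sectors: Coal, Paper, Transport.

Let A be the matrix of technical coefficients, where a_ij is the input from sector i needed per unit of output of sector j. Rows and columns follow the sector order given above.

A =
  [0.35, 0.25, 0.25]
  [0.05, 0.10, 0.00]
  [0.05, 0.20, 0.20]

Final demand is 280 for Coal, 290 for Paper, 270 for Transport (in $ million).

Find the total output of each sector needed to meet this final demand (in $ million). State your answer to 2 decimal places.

I − A =
  [   0.65    -0.25    -0.25]
  [  -0.05     0.90     0.00]
  [  -0.05    -0.20     0.80]
Cofactors of I−A, C_ij = (−1)^(i+j)·(minor ij) (rows/columns in the sector order above):
  C_11 = (0.90)(0.80) − (0.00)(-0.20) = 0.7200
  C_12 = −[(-0.05)(0.80) − (0.00)(-0.05)] = 0.0400
  C_13 = (-0.05)(-0.20) − (0.90)(-0.05) = 0.0550
  C_21 = −[(-0.25)(0.80) − (-0.25)(-0.20)] = 0.2500
  C_22 = (0.65)(0.80) − (-0.25)(-0.05) = 0.5075
  C_23 = −[(0.65)(-0.20) − (-0.25)(-0.05)] = 0.1425
  C_31 = (-0.25)(0.00) − (-0.25)(0.90) = 0.2250
  C_32 = −[(0.65)(0.00) − (-0.25)(-0.05)] = 0.0125
  C_33 = (0.65)(0.90) − (-0.25)(-0.05) = 0.5725
det(I−A) = Σ_j (I−A)_1j·C_1j = (0.65)(0.7200) + (-0.25)(0.0400) + (-0.25)(0.0550) = 0.44425
adj(I−A) = Cᵀ =
  [ 0.7200   0.2500   0.2250]
  [ 0.0400   0.5075   0.0125]
  [ 0.0550   0.1425   0.5725]
(I − A)⁻¹ = adj(I−A) / det(I−A) ≈
  [   1.6207     0.5627     0.5065]
  [   0.0900     1.1424     0.0281]
  [   0.1238     0.3208     1.2887]
x = (I − A)⁻¹ d = adj(I−A)·d / det(I−A), with det(I−A) = 0.44425:
  x_C = (0.7200·280 + 0.2500·290 + 0.2250·270) / 0.44425 = 334.85 / 0.44425 ≈ 753.74
  x_P = (0.0400·280 + 0.5075·290 + 0.0125·270) / 0.44425 = 161.75 / 0.44425 ≈ 364.10
  x_T = (0.0550·280 + 0.1425·290 + 0.5725·270) / 0.44425 = 211.30 / 0.44425 ≈ 475.63

x_C = 753.74, x_P = 364.10, x_T = 475.63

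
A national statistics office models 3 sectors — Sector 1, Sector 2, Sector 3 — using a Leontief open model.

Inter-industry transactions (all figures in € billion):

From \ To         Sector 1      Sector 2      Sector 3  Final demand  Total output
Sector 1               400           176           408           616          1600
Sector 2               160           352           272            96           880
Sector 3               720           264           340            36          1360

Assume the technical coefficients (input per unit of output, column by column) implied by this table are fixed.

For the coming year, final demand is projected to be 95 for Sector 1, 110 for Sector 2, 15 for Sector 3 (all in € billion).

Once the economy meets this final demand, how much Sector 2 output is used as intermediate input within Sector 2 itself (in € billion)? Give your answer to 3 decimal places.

z_22 = 154.336

Technical coefficients a_ij = z_ij / X_j:
  a_11 = 400/1600 = 0.25, a_21 = 160/1600 = 0.10, a_31 = 720/1600 = 0.45
  a_12 = 176/880 = 0.20, a_22 = 352/880 = 0.40, a_32 = 264/880 = 0.30
  a_13 = 408/1360 = 0.30, a_23 = 272/1360 = 0.20, a_33 = 340/1360 = 0.25
I − A =
  [   0.75    -0.20    -0.30]
  [  -0.10     0.60    -0.20]
  [  -0.45    -0.30     0.75]
Cofactors of I−A, C_ij = (−1)^(i+j)·(minor ij) (rows/columns in the sector order above):
  C_11 = (0.60)(0.75) − (-0.20)(-0.30) = 0.3900
  C_12 = −[(-0.10)(0.75) − (-0.20)(-0.45)] = 0.1650
  C_13 = (-0.10)(-0.30) − (0.60)(-0.45) = 0.3000
  C_21 = −[(-0.20)(0.75) − (-0.30)(-0.30)] = 0.2400
  C_22 = (0.75)(0.75) − (-0.30)(-0.45) = 0.4275
  C_23 = −[(0.75)(-0.30) − (-0.20)(-0.45)] = 0.3150
  C_31 = (-0.20)(-0.20) − (-0.30)(0.60) = 0.2200
  C_32 = −[(0.75)(-0.20) − (-0.30)(-0.10)] = 0.1800
  C_33 = (0.75)(0.60) − (-0.20)(-0.10) = 0.4300
det(I−A) = Σ_j (I−A)_1j·C_1j = (0.75)(0.3900) + (-0.20)(0.1650) + (-0.30)(0.3000) = 0.1695
adj(I−A) = Cᵀ =
  [ 0.3900   0.2400   0.2200]
  [ 0.1650   0.4275   0.1800]
  [ 0.3000   0.3150   0.4300]
(I − A)⁻¹ = adj(I−A) / det(I−A) ≈
  [   2.3009     1.4159     1.2979]
  [   0.9735     2.5221     1.0619]
  [   1.7699     1.8584     2.5369]
First solve x = (I − A)⁻¹ d = adj(I−A)·d / det(I−A); in particular x_2 = (0.1650·95 + 0.4275·110 + 0.1800·15) / 0.1695 = 65.40 / 0.1695 ≈ 385.84071.
Intermediate flow from 2 to 2: z_22 = a_22 · x_2 = 0.40 × 65.40 / 0.1695 = 26.16 / 0.1695 ≈ 154.336.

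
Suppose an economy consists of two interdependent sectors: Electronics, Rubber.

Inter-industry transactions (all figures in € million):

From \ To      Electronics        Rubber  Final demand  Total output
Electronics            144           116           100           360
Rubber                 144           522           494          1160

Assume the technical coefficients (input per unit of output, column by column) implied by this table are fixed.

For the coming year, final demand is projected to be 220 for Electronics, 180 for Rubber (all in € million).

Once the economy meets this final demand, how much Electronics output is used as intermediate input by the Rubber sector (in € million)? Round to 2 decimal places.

Technical coefficients a_ij = z_ij / X_j:
  a_EE = 144/360 = 0.40, a_RE = 144/360 = 0.40
  a_ER = 116/1160 = 0.10, a_RR = 522/1160 = 0.45
I − A =
  [   0.60    -0.10]
  [  -0.40     0.55]
det(I−A) = (0.60)(0.55) − (-0.10)(-0.40) = 0.2900
adj(I−A) = [[0.55, 0.10], [0.40, 0.60]]
(I − A)⁻¹ = adj(I−A) / det(I−A) ≈
  [   1.8966     0.3448]
  [   1.3793     2.0690]
First solve x = (I − A)⁻¹ d = adj(I−A)·d / det(I−A); in particular x_R = (0.40·220 + 0.60·180) / 0.2900 = 196.00 / 0.2900 ≈ 675.8621.
Intermediate flow from E to R: z_ER = a_ER · x_R = 0.10 × 196.00 / 0.2900 = 19.60 / 0.2900 ≈ 67.59.

z_ER = 67.59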